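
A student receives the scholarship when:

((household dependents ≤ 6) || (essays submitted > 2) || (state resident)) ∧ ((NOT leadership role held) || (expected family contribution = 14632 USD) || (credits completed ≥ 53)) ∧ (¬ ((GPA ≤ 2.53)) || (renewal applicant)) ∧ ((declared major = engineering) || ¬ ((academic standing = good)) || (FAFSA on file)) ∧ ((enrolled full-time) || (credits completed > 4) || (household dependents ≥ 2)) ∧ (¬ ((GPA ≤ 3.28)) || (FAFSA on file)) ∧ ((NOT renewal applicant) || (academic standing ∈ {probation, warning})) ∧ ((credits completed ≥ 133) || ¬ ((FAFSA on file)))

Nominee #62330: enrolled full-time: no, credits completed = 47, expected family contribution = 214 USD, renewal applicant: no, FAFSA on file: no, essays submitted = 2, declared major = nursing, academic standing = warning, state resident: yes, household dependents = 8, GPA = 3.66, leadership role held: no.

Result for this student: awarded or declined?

Awarded

Atomic conditions:
  household dependents ≤ 6: 8 ≤ 6 is false
  essays submitted > 2: 2 > 2 is false
  state resident: yes → true
  NOT leadership role held: no → true
  expected family contribution = 14632 USD: 214 == 14632 is false
  credits completed ≥ 53: 47 ≥ 53 is false
  GPA ≤ 2.53: 3.66 ≤ 2.53 is false
  renewal applicant: no → false
  declared major = engineering: nursing == engineering is false
  academic standing = good: warning == good is false
  FAFSA on file: no → false
  enrolled full-time: no → false
  credits completed > 4: 47 > 4 is true
  household dependents ≥ 2: 8 ≥ 2 is true
  GPA ≤ 3.28: 3.66 ≤ 3.28 is false
  NOT renewal applicant: no → true
  academic standing ∈ {probation, warning}: warning is in the set → true
  credits completed ≥ 133: 47 ≥ 133 is false
Combine:
[1] false OR false OR true = true
[2] true OR false OR false = true
[3.1] NOT false = true
[3] true OR false = true
[4.2] NOT false = true
[4] false OR true OR false = true
[5] false OR true OR true = true
[6.1] NOT false = true
[6] true OR false = true
[7] true OR true = true
[8.2] NOT false = true
[8] false OR true = true
[root] true AND true AND true AND true AND true AND true AND true AND true = true
Overall: true → awarded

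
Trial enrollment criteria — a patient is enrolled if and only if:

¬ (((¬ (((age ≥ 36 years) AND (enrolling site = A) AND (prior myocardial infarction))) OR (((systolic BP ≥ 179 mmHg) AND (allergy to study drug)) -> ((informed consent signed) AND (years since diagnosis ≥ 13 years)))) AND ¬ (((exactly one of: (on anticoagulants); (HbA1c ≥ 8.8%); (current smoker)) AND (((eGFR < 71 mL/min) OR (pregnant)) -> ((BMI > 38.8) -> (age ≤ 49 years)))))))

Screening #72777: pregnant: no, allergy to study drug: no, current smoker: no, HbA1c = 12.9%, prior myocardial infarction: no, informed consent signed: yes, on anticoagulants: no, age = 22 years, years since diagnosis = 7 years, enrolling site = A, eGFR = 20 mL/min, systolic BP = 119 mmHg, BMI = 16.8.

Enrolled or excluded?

Atomic conditions:
  age ≥ 36 years: 22 ≥ 36 is false
  enrolling site = A: A == A is true
  prior myocardial infarction: no → false
  systolic BP ≥ 179 mmHg: 119 ≥ 179 is false
  allergy to study drug: no → false
  informed consent signed: yes → true
  years since diagnosis ≥ 13 years: 7 ≥ 13 is false
  on anticoagulants: no → false
  HbA1c ≥ 8.8%: 12.9 ≥ 8.8 is true
  current smoker: no → false
  eGFR < 71 mL/min: 20 < 71 is true
  pregnant: no → false
  BMI > 38.8: 16.8 > 38.8 is false
  age ≤ 49 years: 22 ≤ 49 is true
Combine:
[1.1.1.1] false AND true AND false = false
[1.1.1] NOT false = true
[1.1.2.1] false AND false = false
[1.1.2.2] true AND false = false
[1.1.2] false → false (antecedent false ⇒ implication holds) = true
[1.1] true OR true = true
[1.2.1.1] exactly-one(false, true, false) = true
[1.2.1.2.1] true OR false = true
[1.2.1.2.2] false → true (antecedent false ⇒ implication holds) = true
[1.2.1.2] true → true = true
[1.2.1] true AND true = true
[1.2] NOT true = false
[1] true AND false = false
[root] NOT false = true
Overall: true → enrolled

Enrolled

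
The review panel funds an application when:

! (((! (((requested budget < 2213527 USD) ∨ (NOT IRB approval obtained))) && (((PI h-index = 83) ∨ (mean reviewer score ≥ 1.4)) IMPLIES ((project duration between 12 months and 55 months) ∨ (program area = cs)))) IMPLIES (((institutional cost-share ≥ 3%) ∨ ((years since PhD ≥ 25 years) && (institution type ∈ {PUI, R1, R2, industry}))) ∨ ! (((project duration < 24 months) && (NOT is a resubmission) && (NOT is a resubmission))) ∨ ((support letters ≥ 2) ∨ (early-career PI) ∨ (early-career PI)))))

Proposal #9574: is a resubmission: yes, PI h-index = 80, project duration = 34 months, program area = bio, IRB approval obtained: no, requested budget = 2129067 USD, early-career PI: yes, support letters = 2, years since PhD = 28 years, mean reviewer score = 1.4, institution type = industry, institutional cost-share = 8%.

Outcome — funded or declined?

Declined

Atomic conditions:
  requested budget < 2213527 USD: 2129067 < 2213527 is true
  NOT IRB approval obtained: no → true
  PI h-index = 83: 80 == 83 is false
  mean reviewer score ≥ 1.4: 1.4 ≥ 1.4 is true
  project duration between 12 months and 55 months: 34 in [12, 55] is true
  program area = cs: bio == cs is false
  institutional cost-share ≥ 3%: 8 ≥ 3 is true
  years since PhD ≥ 25 years: 28 ≥ 25 is true
  institution type ∈ {PUI, R1, R2, industry}: industry is in the set → true
  project duration < 24 months: 34 < 24 is false
  NOT is a resubmission: yes → false
  support letters ≥ 2: 2 ≥ 2 is true
  early-career PI: yes → true
Combine:
[1.1.1.1] true OR true = true
[1.1.1] NOT true = false
[1.1.2.1] false OR true = true
[1.1.2.2] true OR false = true
[1.1.2] true → true = true
[1.1] false AND true = false
[1.2.1.2] true AND true = true
[1.2.1] true OR true = true
[1.2.2.1] false AND false AND false = false
[1.2.2] NOT false = true
[1.2.3] true OR true OR true = true
[1.2] true OR true OR true = true
[1] false → true (antecedent false ⇒ implication holds) = true
[root] NOT true = false
Overall: false → declined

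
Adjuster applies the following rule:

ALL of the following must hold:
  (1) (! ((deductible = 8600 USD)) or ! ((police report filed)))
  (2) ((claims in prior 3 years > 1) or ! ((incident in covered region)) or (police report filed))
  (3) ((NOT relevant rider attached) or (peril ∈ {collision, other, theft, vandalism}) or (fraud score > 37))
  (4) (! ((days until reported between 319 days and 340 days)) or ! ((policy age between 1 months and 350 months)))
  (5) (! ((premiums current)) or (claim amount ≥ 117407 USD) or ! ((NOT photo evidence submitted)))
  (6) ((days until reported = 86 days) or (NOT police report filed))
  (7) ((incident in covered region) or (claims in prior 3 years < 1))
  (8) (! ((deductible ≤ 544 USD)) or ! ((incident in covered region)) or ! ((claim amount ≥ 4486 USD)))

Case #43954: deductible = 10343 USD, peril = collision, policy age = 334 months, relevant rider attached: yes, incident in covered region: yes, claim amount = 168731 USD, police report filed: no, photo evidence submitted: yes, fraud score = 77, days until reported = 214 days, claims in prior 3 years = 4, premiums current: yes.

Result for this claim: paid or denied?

Paid

Atomic conditions:
  deductible = 8600 USD: 10343 == 8600 is false
  police report filed: no → false
  claims in prior 3 years > 1: 4 > 1 is true
  incident in covered region: yes → true
  NOT relevant rider attached: yes → false
  peril ∈ {collision, other, theft, vandalism}: collision is in the set → true
  fraud score > 37: 77 > 37 is true
  days until reported between 319 days and 340 days: 214 in [319, 340] is false
  policy age between 1 months and 350 months: 334 in [1, 350] is true
  premiums current: yes → true
  claim amount ≥ 117407 USD: 168731 ≥ 117407 is true
  NOT photo evidence submitted: yes → false
  days until reported = 86 days: 214 == 86 is false
  NOT police report filed: no → true
  claims in prior 3 years < 1: 4 < 1 is false
  deductible ≤ 544 USD: 10343 ≤ 544 is false
  claim amount ≥ 4486 USD: 168731 ≥ 4486 is true
Combine:
[1.1] NOT false = true
[1.2] NOT false = true
[1] true OR true = true
[2.2] NOT true = false
[2] true OR false OR false = true
[3] false OR true OR true = true
[4.1] NOT false = true
[4.2] NOT true = false
[4] true OR false = true
[5.1] NOT true = false
[5.3] NOT false = true
[5] false OR true OR true = true
[6] false OR true = true
[7] true OR false = true
[8.1] NOT false = true
[8.2] NOT true = false
[8.3] NOT true = false
[8] true OR false OR false = true
[root] true AND true AND true AND true AND true AND true AND true AND true = true
Overall: true → paid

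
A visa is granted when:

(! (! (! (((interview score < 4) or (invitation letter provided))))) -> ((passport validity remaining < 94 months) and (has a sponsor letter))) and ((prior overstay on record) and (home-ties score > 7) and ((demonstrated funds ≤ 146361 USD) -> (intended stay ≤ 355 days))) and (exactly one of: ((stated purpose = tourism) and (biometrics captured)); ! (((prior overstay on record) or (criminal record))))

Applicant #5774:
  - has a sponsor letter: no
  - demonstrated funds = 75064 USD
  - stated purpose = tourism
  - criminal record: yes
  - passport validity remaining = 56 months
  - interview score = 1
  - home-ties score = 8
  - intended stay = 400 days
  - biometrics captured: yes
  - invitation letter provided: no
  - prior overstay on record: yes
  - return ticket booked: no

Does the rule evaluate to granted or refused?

Refused

Atomic conditions:
  interview score < 4: 1 < 4 is true
  invitation letter provided: no → false
  passport validity remaining < 94 months: 56 < 94 is true
  has a sponsor letter: no → false
  prior overstay on record: yes → true
  home-ties score > 7: 8 > 7 is true
  demonstrated funds ≤ 146361 USD: 75064 ≤ 146361 is true
  intended stay ≤ 355 days: 400 ≤ 355 is false
  stated purpose = tourism: tourism == tourism is true
  biometrics captured: yes → true
  criminal record: yes → true
Combine:
[1.1.1.1.1] true OR false = true
[1.1.1.1] NOT true = false
[1.1.1] NOT false = true
[1.1] NOT true = false
[1.2] true AND false = false
[1] false → false (antecedent false ⇒ implication holds) = true
[2.3] true → false = false
[2] true AND true AND false = false
[3.1] true AND true = true
[3.2.1] true OR true = true
[3.2] NOT true = false
[3] exactly-one(true, false) = true
[root] true AND false AND true = false
Overall: false → refused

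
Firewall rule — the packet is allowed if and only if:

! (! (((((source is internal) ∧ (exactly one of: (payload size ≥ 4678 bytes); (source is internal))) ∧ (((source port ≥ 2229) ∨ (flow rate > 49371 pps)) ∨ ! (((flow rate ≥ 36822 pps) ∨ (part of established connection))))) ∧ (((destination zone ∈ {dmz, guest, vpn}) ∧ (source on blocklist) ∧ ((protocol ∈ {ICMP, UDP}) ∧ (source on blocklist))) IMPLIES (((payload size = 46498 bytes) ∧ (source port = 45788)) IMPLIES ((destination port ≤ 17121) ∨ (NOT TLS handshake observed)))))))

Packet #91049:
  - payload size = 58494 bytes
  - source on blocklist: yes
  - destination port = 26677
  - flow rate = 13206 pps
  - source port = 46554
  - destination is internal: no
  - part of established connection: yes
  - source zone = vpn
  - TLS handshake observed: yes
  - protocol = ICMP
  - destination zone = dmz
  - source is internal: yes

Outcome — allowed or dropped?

Atomic conditions:
  source is internal: yes → true
  payload size ≥ 4678 bytes: 58494 ≥ 4678 is true
  source port ≥ 2229: 46554 ≥ 2229 is true
  flow rate > 49371 pps: 13206 > 49371 is false
  flow rate ≥ 36822 pps: 13206 ≥ 36822 is false
  part of established connection: yes → true
  destination zone ∈ {dmz, guest, vpn}: dmz is in the set → true
  source on blocklist: yes → true
  protocol ∈ {ICMP, UDP}: ICMP is in the set → true
  payload size = 46498 bytes: 58494 == 46498 is false
  source port = 45788: 46554 == 45788 is false
  destination port ≤ 17121: 26677 ≤ 17121 is false
  NOT TLS handshake observed: yes → false
Combine:
[1.1.1.1.2] exactly-one(true, true) = false
[1.1.1.1] true AND false = false
[1.1.1.2.1] true OR false = true
[1.1.1.2.2.1] false OR true = true
[1.1.1.2.2] NOT true = false
[1.1.1.2] true OR false = true
[1.1.1] false AND true = false
[1.1.2.1.3] true AND true = true
[1.1.2.1] true AND true AND true = true
[1.1.2.2.1] false AND false = false
[1.1.2.2.2] false OR false = false
[1.1.2.2] false → false (antecedent false ⇒ implication holds) = true
[1.1.2] true → true = true
[1.1] false AND true = false
[1] NOT false = true
[root] NOT true = false
Overall: false → dropped

Dropped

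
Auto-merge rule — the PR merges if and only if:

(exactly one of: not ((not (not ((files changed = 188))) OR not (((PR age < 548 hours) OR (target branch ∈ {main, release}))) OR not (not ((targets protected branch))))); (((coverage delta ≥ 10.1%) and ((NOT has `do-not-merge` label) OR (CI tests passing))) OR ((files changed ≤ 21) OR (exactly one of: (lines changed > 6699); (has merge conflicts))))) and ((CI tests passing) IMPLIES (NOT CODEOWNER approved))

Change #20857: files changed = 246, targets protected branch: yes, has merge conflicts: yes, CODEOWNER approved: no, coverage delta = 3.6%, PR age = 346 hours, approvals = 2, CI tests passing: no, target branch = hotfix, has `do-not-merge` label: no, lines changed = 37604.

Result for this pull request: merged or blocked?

Atomic conditions:
  files changed = 188: 246 == 188 is false
  PR age < 548 hours: 346 < 548 is true
  target branch ∈ {main, release}: hotfix is not in the set → false
  targets protected branch: yes → true
  coverage delta ≥ 10.1%: 3.6 ≥ 10.1 is false
  NOT has `do-not-merge` label: no → true
  CI tests passing: no → false
  files changed ≤ 21: 246 ≤ 21 is false
  lines changed > 6699: 37604 > 6699 is true
  has merge conflicts: yes → true
  NOT CODEOWNER approved: no → true
Combine:
[1.1.1.1.1] NOT false = true
[1.1.1.1] NOT true = false
[1.1.1.2.1] true OR false = true
[1.1.1.2] NOT true = false
[1.1.1.3.1] NOT true = false
[1.1.1.3] NOT false = true
[1.1.1] false OR false OR true = true
[1.1] NOT true = false
[1.2.1.2] true OR false = true
[1.2.1] false AND true = false
[1.2.2.2] exactly-one(true, true) = false
[1.2.2] false OR false = false
[1.2] false OR false = false
[1] exactly-one(false, false) = false
[2] false → true (antecedent false ⇒ implication holds) = true
[root] false AND true = false
Overall: false → blocked

Blocked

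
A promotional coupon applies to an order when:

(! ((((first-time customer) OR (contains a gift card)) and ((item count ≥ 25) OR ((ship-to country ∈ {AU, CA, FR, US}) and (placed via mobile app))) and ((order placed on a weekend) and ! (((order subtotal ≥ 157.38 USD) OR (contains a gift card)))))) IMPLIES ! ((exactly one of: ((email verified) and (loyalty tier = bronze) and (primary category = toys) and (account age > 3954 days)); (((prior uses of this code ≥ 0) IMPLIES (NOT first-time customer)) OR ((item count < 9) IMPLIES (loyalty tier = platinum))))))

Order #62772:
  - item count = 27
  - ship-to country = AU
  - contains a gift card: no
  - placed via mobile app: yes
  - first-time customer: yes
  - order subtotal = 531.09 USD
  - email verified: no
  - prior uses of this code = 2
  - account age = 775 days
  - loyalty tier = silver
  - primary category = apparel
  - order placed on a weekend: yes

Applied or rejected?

Atomic conditions:
  first-time customer: yes → true
  contains a gift card: no → false
  item count ≥ 25: 27 ≥ 25 is true
  ship-to country ∈ {AU, CA, FR, US}: AU is in the set → true
  placed via mobile app: yes → true
  order placed on a weekend: yes → true
  order subtotal ≥ 157.38 USD: 531.09 ≥ 157.38 is true
  email verified: no → false
  loyalty tier = bronze: silver == bronze is false
  primary category = toys: apparel == toys is false
  account age > 3954 days: 775 > 3954 is false
  prior uses of this code ≥ 0: 2 ≥ 0 is true
  NOT first-time customer: yes → false
  item count < 9: 27 < 9 is false
  loyalty tier = platinum: silver == platinum is false
Combine:
[1.1.1] true OR false = true
[1.1.2.2] true AND true = true
[1.1.2] true OR true = true
[1.1.3.2.1] true OR false = true
[1.1.3.2] NOT true = false
[1.1.3] true AND false = false
[1.1] true AND true AND false = false
[1] NOT false = true
[2.1.1] false AND false AND false AND false = false
[2.1.2.1] true → false = false
[2.1.2.2] false → false (antecedent false ⇒ implication holds) = true
[2.1.2] false OR true = true
[2.1] exactly-one(false, true) = true
[2] NOT true = false
[root] true → false = false
Overall: false → rejected

Rejected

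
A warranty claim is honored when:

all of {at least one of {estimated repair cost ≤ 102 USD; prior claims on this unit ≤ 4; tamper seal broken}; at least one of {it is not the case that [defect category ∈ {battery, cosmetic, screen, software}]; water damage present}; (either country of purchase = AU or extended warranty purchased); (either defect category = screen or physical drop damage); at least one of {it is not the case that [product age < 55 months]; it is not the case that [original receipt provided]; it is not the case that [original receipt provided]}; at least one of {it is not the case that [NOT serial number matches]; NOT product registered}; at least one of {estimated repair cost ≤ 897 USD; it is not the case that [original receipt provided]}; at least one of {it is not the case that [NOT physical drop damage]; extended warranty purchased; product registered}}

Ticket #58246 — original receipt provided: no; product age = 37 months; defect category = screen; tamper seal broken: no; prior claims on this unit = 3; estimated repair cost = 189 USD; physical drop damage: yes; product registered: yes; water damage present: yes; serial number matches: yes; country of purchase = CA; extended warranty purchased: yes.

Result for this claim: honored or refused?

Atomic conditions:
  estimated repair cost ≤ 102 USD: 189 ≤ 102 is false
  prior claims on this unit ≤ 4: 3 ≤ 4 is true
  tamper seal broken: no → false
  defect category ∈ {battery, cosmetic, screen, software}: screen is in the set → true
  water damage present: yes → true
  country of purchase = AU: CA == AU is false
  extended warranty purchased: yes → true
  defect category = screen: screen == screen is true
  physical drop damage: yes → true
  product age < 55 months: 37 < 55 is true
  original receipt provided: no → false
  NOT serial number matches: yes → false
  NOT product registered: yes → false
  estimated repair cost ≤ 897 USD: 189 ≤ 897 is true
  NOT physical drop damage: yes → false
  product registered: yes → true
Combine:
[1] false OR true OR false = true
[2.1] NOT true = false
[2] false OR true = true
[3] false OR true = true
[4] true OR true = true
[5.1] NOT true = false
[5.2] NOT false = true
[5.3] NOT false = true
[5] false OR true OR true = true
[6.1] NOT false = true
[6] true OR false = true
[7.2] NOT false = true
[7] true OR true = true
[8.1] NOT false = true
[8] true OR true OR true = true
[root] true AND true AND true AND true AND true AND true AND true AND true = true
Overall: true → honored

Honored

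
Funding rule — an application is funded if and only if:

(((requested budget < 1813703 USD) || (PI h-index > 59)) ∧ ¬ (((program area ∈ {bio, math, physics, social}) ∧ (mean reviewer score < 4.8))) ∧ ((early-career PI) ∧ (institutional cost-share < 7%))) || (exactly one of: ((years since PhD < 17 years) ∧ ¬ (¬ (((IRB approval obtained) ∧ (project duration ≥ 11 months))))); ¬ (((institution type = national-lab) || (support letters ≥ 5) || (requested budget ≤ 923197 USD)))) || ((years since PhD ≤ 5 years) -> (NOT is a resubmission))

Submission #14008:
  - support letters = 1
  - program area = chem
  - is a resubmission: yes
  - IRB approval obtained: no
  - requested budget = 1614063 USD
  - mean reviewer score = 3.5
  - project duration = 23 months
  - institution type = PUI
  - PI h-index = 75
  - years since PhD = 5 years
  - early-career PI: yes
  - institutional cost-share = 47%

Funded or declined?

Atomic conditions:
  requested budget < 1813703 USD: 1614063 < 1813703 is true
  PI h-index > 59: 75 > 59 is true
  program area ∈ {bio, math, physics, social}: chem is not in the set → false
  mean reviewer score < 4.8: 3.5 < 4.8 is true
  early-career PI: yes → true
  institutional cost-share < 7%: 47 < 7 is false
  years since PhD < 17 years: 5 < 17 is true
  IRB approval obtained: no → false
  project duration ≥ 11 months: 23 ≥ 11 is true
  institution type = national-lab: PUI == national-lab is false
  support letters ≥ 5: 1 ≥ 5 is false
  requested budget ≤ 923197 USD: 1614063 ≤ 923197 is false
  years since PhD ≤ 5 years: 5 ≤ 5 is true
  NOT is a resubmission: yes → false
Combine:
[1.1] true OR true = true
[1.2.1] false AND true = false
[1.2] NOT false = true
[1.3] true AND false = false
[1] true AND true AND false = false
[2.1.2.1.1] false AND true = false
[2.1.2.1] NOT false = true
[2.1.2] NOT true = false
[2.1] true AND false = false
[2.2.1] false OR false OR false = false
[2.2] NOT false = true
[2] exactly-one(false, true) = true
[3] true → false = false
[root] false OR true OR false = true
Overall: true → funded

Funded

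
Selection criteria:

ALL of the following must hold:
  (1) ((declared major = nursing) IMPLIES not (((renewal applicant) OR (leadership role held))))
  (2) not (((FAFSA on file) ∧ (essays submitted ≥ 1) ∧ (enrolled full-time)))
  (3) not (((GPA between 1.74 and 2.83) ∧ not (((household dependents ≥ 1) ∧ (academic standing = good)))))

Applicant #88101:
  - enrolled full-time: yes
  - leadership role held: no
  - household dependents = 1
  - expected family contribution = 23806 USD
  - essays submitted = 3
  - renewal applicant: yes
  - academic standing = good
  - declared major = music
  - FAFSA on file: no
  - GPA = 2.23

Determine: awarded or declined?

Atomic conditions:
  declared major = nursing: music == nursing is false
  renewal applicant: yes → true
  leadership role held: no → false
  FAFSA on file: no → false
  essays submitted ≥ 1: 3 ≥ 1 is true
  enrolled full-time: yes → true
  GPA between 1.74 and 2.83: 2.23 in [1.74, 2.83] is true
  household dependents ≥ 1: 1 ≥ 1 is true
  academic standing = good: good == good is true
Combine:
[1.2.1] true OR false = true
[1.2] NOT true = false
[1] false → false (antecedent false ⇒ implication holds) = true
[2.1] false AND true AND true = false
[2] NOT false = true
[3.1.2.1] true AND true = true
[3.1.2] NOT true = false
[3.1] true AND false = false
[3] NOT false = true
[root] true AND true AND true = true
Overall: true → awarded

Awarded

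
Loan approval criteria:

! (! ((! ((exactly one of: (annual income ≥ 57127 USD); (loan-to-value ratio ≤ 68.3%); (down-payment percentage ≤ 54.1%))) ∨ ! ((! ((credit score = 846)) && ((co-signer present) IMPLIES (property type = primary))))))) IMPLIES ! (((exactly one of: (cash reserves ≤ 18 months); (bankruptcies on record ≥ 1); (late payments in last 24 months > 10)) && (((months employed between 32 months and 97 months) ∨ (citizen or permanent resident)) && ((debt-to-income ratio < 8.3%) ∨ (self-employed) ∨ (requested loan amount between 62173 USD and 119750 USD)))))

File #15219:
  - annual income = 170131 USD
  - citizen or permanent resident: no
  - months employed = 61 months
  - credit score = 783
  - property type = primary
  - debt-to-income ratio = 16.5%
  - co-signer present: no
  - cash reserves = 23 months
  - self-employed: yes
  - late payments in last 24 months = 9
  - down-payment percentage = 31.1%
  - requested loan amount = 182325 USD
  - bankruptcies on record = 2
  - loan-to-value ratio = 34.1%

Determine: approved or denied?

Atomic conditions:
  annual income ≥ 57127 USD: 170131 ≥ 57127 is true
  loan-to-value ratio ≤ 68.3%: 34.1 ≤ 68.3 is true
  down-payment percentage ≤ 54.1%: 31.1 ≤ 54.1 is true
  credit score = 846: 783 == 846 is false
  co-signer present: no → false
  property type = primary: primary == primary is true
  cash reserves ≤ 18 months: 23 ≤ 18 is false
  bankruptcies on record ≥ 1: 2 ≥ 1 is true
  late payments in last 24 months > 10: 9 > 10 is false
  months employed between 32 months and 97 months: 61 in [32, 97] is true
  citizen or permanent resident: no → false
  debt-to-income ratio < 8.3%: 16.5 < 8.3 is false
  self-employed: yes → true
  requested loan amount between 62173 USD and 119750 USD: 182325 in [62173, 119750] is false
Combine:
[1.1.1.1.1] exactly-one(true, true, true) = false
[1.1.1.1] NOT false = true
[1.1.1.2.1.1] NOT false = true
[1.1.1.2.1.2] false → true (antecedent false ⇒ implication holds) = true
[1.1.1.2.1] true AND true = true
[1.1.1.2] NOT true = false
[1.1.1] true OR false = true
[1.1] NOT true = false
[1] NOT false = true
[2.1.1] exactly-one(false, true, false) = true
[2.1.2.1] true OR false = true
[2.1.2.2] false OR true OR false = true
[2.1.2] true AND true = true
[2.1] true AND true = true
[2] NOT true = false
[root] true → false = false
Overall: false → denied

Denied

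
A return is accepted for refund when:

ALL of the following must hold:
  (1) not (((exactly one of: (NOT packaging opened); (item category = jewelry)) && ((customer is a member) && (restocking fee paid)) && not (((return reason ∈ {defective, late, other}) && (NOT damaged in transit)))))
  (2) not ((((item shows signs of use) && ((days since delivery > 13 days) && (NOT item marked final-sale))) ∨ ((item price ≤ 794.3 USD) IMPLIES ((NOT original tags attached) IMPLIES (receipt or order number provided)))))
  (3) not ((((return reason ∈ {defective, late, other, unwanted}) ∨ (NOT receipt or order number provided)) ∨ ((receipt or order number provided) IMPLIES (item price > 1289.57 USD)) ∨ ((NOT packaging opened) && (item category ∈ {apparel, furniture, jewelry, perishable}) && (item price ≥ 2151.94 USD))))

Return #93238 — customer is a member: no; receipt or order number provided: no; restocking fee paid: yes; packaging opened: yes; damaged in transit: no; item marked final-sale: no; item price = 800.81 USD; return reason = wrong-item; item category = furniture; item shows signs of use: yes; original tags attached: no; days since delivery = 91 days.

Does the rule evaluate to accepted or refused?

Atomic conditions:
  NOT packaging opened: yes → false
  item category = jewelry: furniture == jewelry is false
  customer is a member: no → false
  restocking fee paid: yes → true
  return reason ∈ {defective, late, other}: wrong-item is not in the set → false
  NOT damaged in transit: no → true
  item shows signs of use: yes → true
  days since delivery > 13 days: 91 > 13 is true
  NOT item marked final-sale: no → true
  item price ≤ 794.3 USD: 800.81 ≤ 794.3 is false
  NOT original tags attached: no → true
  receipt or order number provided: no → false
  return reason ∈ {defective, late, other, unwanted}: wrong-item is not in the set → false
  NOT receipt or order number provided: no → true
  item price > 1289.57 USD: 800.81 > 1289.57 is false
  item category ∈ {apparel, furniture, jewelry, perishable}: furniture is in the set → true
  item price ≥ 2151.94 USD: 800.81 ≥ 2151.94 is false
Combine:
[1.1.1] exactly-one(false, false) = false
[1.1.2] false AND true = false
[1.1.3.1] false AND true = false
[1.1.3] NOT false = true
[1.1] false AND false AND true = false
[1] NOT false = true
[2.1.1.2] true AND true = true
[2.1.1] true AND true = true
[2.1.2.2] true → false = false
[2.1.2] false → false (antecedent false ⇒ implication holds) = true
[2.1] true OR true = true
[2] NOT true = false
[3.1.1] false OR true = true
[3.1.2] false → false (antecedent false ⇒ implication holds) = true
[3.1.3] false AND true AND false = false
[3.1] true OR true OR false = true
[3] NOT true = false
[root] true AND false AND false = false
Overall: false → refused

Refused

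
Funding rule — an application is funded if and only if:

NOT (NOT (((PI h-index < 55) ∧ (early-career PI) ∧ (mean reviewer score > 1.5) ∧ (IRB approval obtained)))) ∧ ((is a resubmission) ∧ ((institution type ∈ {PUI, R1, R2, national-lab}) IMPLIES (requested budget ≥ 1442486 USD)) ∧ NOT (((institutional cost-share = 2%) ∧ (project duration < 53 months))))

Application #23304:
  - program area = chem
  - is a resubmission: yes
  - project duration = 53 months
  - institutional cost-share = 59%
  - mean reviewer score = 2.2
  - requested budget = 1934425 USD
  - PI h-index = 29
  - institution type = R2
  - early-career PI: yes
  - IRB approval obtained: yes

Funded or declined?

Funded

Atomic conditions:
  PI h-index < 55: 29 < 55 is true
  early-career PI: yes → true
  mean reviewer score > 1.5: 2.2 > 1.5 is true
  IRB approval obtained: yes → true
  is a resubmission: yes → true
  institution type ∈ {PUI, R1, R2, national-lab}: R2 is in the set → true
  requested budget ≥ 1442486 USD: 1934425 ≥ 1442486 is true
  institutional cost-share = 2%: 59 == 2 is false
  project duration < 53 months: 53 < 53 is false
Combine:
[1.1.1] true AND true AND true AND true = true
[1.1] NOT true = false
[1] NOT false = true
[2.2] true → true = true
[2.3.1] false AND false = false
[2.3] NOT false = true
[2] true AND true AND true = true
[root] true AND true = true
Overall: true → funded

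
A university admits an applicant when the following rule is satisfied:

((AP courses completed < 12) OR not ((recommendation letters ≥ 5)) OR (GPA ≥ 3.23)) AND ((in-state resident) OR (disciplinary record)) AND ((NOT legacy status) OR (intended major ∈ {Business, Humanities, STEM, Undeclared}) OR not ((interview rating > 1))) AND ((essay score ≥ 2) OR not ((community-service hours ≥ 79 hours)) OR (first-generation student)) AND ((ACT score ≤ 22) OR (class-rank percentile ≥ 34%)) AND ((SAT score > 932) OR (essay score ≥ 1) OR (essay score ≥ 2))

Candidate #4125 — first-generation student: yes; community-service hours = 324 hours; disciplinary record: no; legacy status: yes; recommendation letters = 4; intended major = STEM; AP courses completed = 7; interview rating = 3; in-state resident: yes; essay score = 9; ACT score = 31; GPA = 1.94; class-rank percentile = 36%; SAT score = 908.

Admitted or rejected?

Atomic conditions:
  AP courses completed < 12: 7 < 12 is true
  recommendation letters ≥ 5: 4 ≥ 5 is false
  GPA ≥ 3.23: 1.94 ≥ 3.23 is false
  in-state resident: yes → true
  disciplinary record: no → false
  NOT legacy status: yes → false
  intended major ∈ {Business, Humanities, STEM, Undeclared}: STEM is in the set → true
  interview rating > 1: 3 > 1 is true
  essay score ≥ 2: 9 ≥ 2 is true
  community-service hours ≥ 79 hours: 324 ≥ 79 is true
  first-generation student: yes → true
  ACT score ≤ 22: 31 ≤ 22 is false
  class-rank percentile ≥ 34%: 36 ≥ 34 is true
  SAT score > 932: 908 > 932 is false
  essay score ≥ 1: 9 ≥ 1 is true
Combine:
[1.2] NOT false = true
[1] true OR true OR false = true
[2] true OR false = true
[3.3] NOT true = false
[3] false OR true OR false = true
[4.2] NOT true = false
[4] true OR false OR true = true
[5] false OR true = true
[6] false OR true OR true = true
[root] true AND true AND true AND true AND true AND true = true
Overall: true → admitted

Admitted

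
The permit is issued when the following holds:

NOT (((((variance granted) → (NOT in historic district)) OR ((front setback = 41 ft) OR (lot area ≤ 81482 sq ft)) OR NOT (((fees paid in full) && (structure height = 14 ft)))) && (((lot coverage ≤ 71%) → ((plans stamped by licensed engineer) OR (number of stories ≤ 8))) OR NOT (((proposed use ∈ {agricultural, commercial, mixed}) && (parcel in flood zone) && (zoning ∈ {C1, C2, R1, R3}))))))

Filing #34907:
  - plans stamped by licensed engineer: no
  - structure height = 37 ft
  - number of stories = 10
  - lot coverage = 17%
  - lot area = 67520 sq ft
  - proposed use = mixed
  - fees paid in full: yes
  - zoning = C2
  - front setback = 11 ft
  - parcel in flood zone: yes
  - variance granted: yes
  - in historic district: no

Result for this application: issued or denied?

Atomic conditions:
  variance granted: yes → true
  NOT in historic district: no → true
  front setback = 41 ft: 11 == 41 is false
  lot area ≤ 81482 sq ft: 67520 ≤ 81482 is true
  fees paid in full: yes → true
  structure height = 14 ft: 37 == 14 is false
  lot coverage ≤ 71%: 17 ≤ 71 is true
  plans stamped by licensed engineer: no → false
  number of stories ≤ 8: 10 ≤ 8 is false
  proposed use ∈ {agricultural, commercial, mixed}: mixed is in the set → true
  parcel in flood zone: yes → true
  zoning ∈ {C1, C2, R1, R3}: C2 is in the set → true
Combine:
[1.1.1] true → true = true
[1.1.2] false OR true = true
[1.1.3.1] true AND false = false
[1.1.3] NOT false = true
[1.1] true OR true OR true = true
[1.2.1.2] false OR false = false
[1.2.1] true → false = false
[1.2.2.1] true AND true AND true = true
[1.2.2] NOT true = false
[1.2] false OR false = false
[1] true AND false = false
[root] NOT false = true
Overall: true → issued

Issued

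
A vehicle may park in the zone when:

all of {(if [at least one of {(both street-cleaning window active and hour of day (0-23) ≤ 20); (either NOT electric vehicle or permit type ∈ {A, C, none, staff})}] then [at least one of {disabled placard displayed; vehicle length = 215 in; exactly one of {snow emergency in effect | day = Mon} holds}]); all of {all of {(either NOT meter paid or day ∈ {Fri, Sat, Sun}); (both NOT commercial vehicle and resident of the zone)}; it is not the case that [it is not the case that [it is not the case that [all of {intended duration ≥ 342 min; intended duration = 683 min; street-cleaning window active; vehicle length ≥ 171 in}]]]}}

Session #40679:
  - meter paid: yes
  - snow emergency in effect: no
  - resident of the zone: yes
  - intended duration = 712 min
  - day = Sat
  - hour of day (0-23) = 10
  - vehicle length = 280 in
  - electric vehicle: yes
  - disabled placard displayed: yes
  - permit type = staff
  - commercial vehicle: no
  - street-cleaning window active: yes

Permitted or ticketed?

Atomic conditions:
  street-cleaning window active: yes → true
  hour of day (0-23) ≤ 20: 10 ≤ 20 is true
  NOT electric vehicle: yes → false
  permit type ∈ {A, C, none, staff}: staff is in the set → true
  disabled placard displayed: yes → true
  vehicle length = 215 in: 280 == 215 is false
  snow emergency in effect: no → false
  day = Mon: Sat == Mon is false
  NOT meter paid: yes → false
  day ∈ {Fri, Sat, Sun}: Sat is in the set → true
  NOT commercial vehicle: no → true
  resident of the zone: yes → true
  intended duration ≥ 342 min: 712 ≥ 342 is true
  intended duration = 683 min: 712 == 683 is false
  vehicle length ≥ 171 in: 280 ≥ 171 is true
Combine:
[1.1.1] true AND true = true
[1.1.2] false OR true = true
[1.1] true OR true = true
[1.2.3] exactly-one(false, false) = false
[1.2] true OR false OR false = true
[1] true → true = true
[2.1.1] false OR true = true
[2.1.2] true AND true = true
[2.1] true AND true = true
[2.2.1.1.1] true AND false AND true AND true = false
[2.2.1.1] NOT false = true
[2.2.1] NOT true = false
[2.2] NOT false = true
[2] true AND true = true
[root] true AND true = true
Overall: true → permitted

Permitted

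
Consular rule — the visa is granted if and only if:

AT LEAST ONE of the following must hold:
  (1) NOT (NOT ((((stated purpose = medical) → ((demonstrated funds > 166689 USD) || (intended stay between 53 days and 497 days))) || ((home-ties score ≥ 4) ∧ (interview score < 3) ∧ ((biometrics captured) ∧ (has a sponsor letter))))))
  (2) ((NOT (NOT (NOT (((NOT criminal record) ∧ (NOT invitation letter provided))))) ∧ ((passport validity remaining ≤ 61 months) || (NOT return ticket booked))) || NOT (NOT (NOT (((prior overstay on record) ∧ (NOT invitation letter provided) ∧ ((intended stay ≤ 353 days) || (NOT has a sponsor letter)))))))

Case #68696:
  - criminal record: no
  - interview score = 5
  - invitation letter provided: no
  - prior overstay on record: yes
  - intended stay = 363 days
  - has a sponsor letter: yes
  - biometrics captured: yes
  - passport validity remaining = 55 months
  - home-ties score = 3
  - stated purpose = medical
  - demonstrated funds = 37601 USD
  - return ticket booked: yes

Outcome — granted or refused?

Atomic conditions:
  stated purpose = medical: medical == medical is true
  demonstrated funds > 166689 USD: 37601 > 166689 is false
  intended stay between 53 days and 497 days: 363 in [53, 497] is true
  home-ties score ≥ 4: 3 ≥ 4 is false
  interview score < 3: 5 < 3 is false
  biometrics captured: yes → true
  has a sponsor letter: yes → true
  NOT criminal record: no → true
  NOT invitation letter provided: no → true
  passport validity remaining ≤ 61 months: 55 ≤ 61 is true
  NOT return ticket booked: yes → false
  prior overstay on record: yes → true
  intended stay ≤ 353 days: 363 ≤ 353 is false
  NOT has a sponsor letter: yes → false
Combine:
[1.1.1.1.2] false OR true = true
[1.1.1.1] true → true = true
[1.1.1.2.3] true AND true = true
[1.1.1.2] false AND false AND true = false
[1.1.1] true OR false = true
[1.1] NOT true = false
[1] NOT false = true
[2.1.1.1.1.1] true AND true = true
[2.1.1.1.1] NOT true = false
[2.1.1.1] NOT false = true
[2.1.1] NOT true = false
[2.1.2] true OR false = true
[2.1] false AND true = false
[2.2.1.1.1.3] false OR false = false
[2.2.1.1.1] true AND true AND false = false
[2.2.1.1] NOT false = true
[2.2.1] NOT true = false
[2.2] NOT false = true
[2] false OR true = true
[root] true OR true = true
Overall: true → granted

Granted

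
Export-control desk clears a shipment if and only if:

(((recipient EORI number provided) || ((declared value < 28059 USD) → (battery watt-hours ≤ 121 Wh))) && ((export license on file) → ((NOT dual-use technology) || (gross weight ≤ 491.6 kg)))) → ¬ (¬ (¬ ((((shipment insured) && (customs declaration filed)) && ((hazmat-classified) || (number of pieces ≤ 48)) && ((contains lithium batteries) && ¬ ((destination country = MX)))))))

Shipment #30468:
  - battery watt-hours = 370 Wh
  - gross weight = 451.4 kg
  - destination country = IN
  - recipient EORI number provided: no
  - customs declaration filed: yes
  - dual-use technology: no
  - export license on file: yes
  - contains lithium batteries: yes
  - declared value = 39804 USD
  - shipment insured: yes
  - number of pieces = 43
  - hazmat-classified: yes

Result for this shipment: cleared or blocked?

Atomic conditions:
  recipient EORI number provided: no → false
  declared value < 28059 USD: 39804 < 28059 is false
  battery watt-hours ≤ 121 Wh: 370 ≤ 121 is false
  export license on file: yes → true
  NOT dual-use technology: no → true
  gross weight ≤ 491.6 kg: 451.4 ≤ 491.6 is true
  shipment insured: yes → true
  customs declaration filed: yes → true
  hazmat-classified: yes → true
  number of pieces ≤ 48: 43 ≤ 48 is true
  contains lithium batteries: yes → true
  destination country = MX: IN == MX is false
Combine:
[1.1.2] false → false (antecedent false ⇒ implication holds) = true
[1.1] false OR true = true
[1.2.2] true OR true = true
[1.2] true → true = true
[1] true AND true = true
[2.1.1.1.1] true AND true = true
[2.1.1.1.2] true OR true = true
[2.1.1.1.3.2] NOT false = true
[2.1.1.1.3] true AND true = true
[2.1.1.1] true AND true AND true = true
[2.1.1] NOT true = false
[2.1] NOT false = true
[2] NOT true = false
[root] true → false = false
Overall: false → blocked

Blocked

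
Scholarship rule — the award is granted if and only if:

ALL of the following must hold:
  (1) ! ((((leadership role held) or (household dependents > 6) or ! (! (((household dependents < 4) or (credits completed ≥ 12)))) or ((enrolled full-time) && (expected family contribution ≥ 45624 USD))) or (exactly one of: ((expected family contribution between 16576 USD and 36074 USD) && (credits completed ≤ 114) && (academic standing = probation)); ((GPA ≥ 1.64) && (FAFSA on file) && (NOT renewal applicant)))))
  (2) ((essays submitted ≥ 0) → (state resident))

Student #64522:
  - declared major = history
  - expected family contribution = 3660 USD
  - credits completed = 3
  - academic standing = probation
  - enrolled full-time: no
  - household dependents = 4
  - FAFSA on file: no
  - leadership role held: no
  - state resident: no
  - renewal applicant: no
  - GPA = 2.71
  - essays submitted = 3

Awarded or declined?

Declined

Atomic conditions:
  leadership role held: no → false
  household dependents > 6: 4 > 6 is false
  household dependents < 4: 4 < 4 is false
  credits completed ≥ 12: 3 ≥ 12 is false
  enrolled full-time: no → false
  expected family contribution ≥ 45624 USD: 3660 ≥ 45624 is false
  expected family contribution between 16576 USD and 36074 USD: 3660 in [16576, 36074] is false
  credits completed ≤ 114: 3 ≤ 114 is true
  academic standing = probation: probation == probation is true
  GPA ≥ 1.64: 2.71 ≥ 1.64 is true
  FAFSA on file: no → false
  NOT renewal applicant: no → true
  essays submitted ≥ 0: 3 ≥ 0 is true
  state resident: no → false
Combine:
[1.1.1.3.1.1] false OR false = false
[1.1.1.3.1] NOT false = true
[1.1.1.3] NOT true = false
[1.1.1.4] false AND false = false
[1.1.1] false OR false OR false OR false = false
[1.1.2.1] false AND true AND true = false
[1.1.2.2] true AND false AND true = false
[1.1.2] exactly-one(false, false) = false
[1.1] false OR false = false
[1] NOT false = true
[2] true → false = false
[root] true AND false = false
Overall: false → declined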